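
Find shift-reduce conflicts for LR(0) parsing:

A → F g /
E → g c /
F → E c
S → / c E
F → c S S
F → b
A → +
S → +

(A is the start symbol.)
No shift-reduce conflicts

Augment with A' → A and build the canonical LR(0) collection (I0 = CLOSURE({[A' → . A]}), then GOTO on every symbol after a dot until no new states appear). It has 19 states:
  I0: { [A → . +], [A → . F g /], [A' → . A], [E → . g c /], [F → . E c], [F → . b], [F → . c S S] }  — shift
  I1: { [A → + .] }  — reduce
  I2: { [A' → A .] }  — accept
  I3: { [F → E . c] }  — shift
  I4: { [A → F . g /] }  — shift
  I5: { [F → b .] }  — reduce
  I6: { [F → c . S S], [S → . +], [S → . / c E] }  — shift
  I7: { [E → g . c /] }  — shift
  I8: { [E → g c . /] }  — shift
  I9: { [E → g c / .] }  — reduce
  I10: { [S → + .] }  — reduce
  I11: { [S → / . c E] }  — shift
  I12: { [F → c S . S], [S → . +], [S → . / c E] }  — shift
  I13: { [F → c S S .] }  — reduce
  I14: { [E → . g c /], [S → / c . E] }  — shift
  I15: { [S → / c E .] }  — reduce
  I16: { [A → F g . /] }  — shift
  I17: { [A → F g / .] }  — reduce
  I18: { [F → E c .] }  — reduce

No state contains both a complete item and a shift item.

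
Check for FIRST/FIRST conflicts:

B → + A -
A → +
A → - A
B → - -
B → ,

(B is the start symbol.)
Productions for B:
  B → + A -: FIRST = { '+' }
  B → - -: FIRST = { '-' }
  B → ,: FIRST = { ',' }
Productions for A:
  A → +: FIRST = { '+' }
  A → - A: FIRST = { '-' }

All alternatives of each non-terminal have pairwise disjoint FIRST sets.

Answer: No FIRST/FIRST conflicts.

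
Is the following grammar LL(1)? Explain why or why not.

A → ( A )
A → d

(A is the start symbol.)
A grammar is LL(1) if for each non-terminal N with multiple productions, the predict sets of those productions are pairwise disjoint, where PREDICT(N → α) = (FIRST(α) \ {ε}) ∪ (FOLLOW(N) if α ⇒* ε).

For A:
  PREDICT(A → '(' A ')') = { '(' }
  PREDICT(A → d) = { 'd' }

All predict sets are disjoint. The grammar IS LL(1).

Answer: Yes, the grammar is LL(1).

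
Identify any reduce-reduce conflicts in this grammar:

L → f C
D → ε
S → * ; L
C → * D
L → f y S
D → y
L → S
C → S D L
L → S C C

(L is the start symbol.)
A reduce-reduce conflict occurs when an LR(0) state has two complete items [A → α .] and [B → β .] — both call for a reduction, and with no lookahead the parser cannot choose between them.

Augment with L' → L and build the canonical LR(0) collection (I0 = CLOSURE({[L' → . L]}), then GOTO on every symbol after a dot until no new states appear). It has 18 states:
  I0: { [L → . S C C], [L → . S], [L → . f C], [L → . f y S], [L' → . L], [S → . * ; L] }  — shift
  I1: { [S → * . ; L] }  — shift
  I2: { [L' → L .] }  — accept
  I3: { [C → . * D], [C → . S D L], [L → S . C C], [L → S .], [S → . * ; L] }  — shift, reduce
  I4: { [C → . * D], [C → . S D L], [L → f . C], [L → f . y S], [S → . * ; L] }  — shift
  I5: { [C → * . D], [D → . y], [D → .], [S → * . ; L] }  — shift, reduce
  I6: { [L → f C .] }  — reduce
  I7: { [C → S . D L], [D → . y], [D → .] }  — shift, reduce
  I8: { [L → f y . S], [S → . * ; L] }  — shift
  I9: { [L → f y S .] }  — reduce
  I10: { [C → S D . L], [L → . S C C], [L → . S], [L → . f C], [L → . f y S], [S → . * ; L] }  — shift
  I11: { [D → y .] }  — reduce
  I12: { [C → S D L .] }  — reduce
  I13: { [L → . S C C], [L → . S], [L → . f C], [L → . f y S], [S → * ; . L], [S → . * ; L] }  — shift
  I14: { [C → * D .] }  — reduce
  I15: { [S → * ; L .] }  — reduce
  I16: { [C → . * D], [C → . S D L], [L → S C . C], [S → . * ; L] }  — shift
  I17: { [L → S C C .] }  — reduce

No state contains more than one complete item.

Answer: No reduce-reduce conflicts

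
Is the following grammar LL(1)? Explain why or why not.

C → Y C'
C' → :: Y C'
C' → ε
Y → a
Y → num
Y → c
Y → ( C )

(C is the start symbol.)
Yes, the grammar is LL(1).

Relevant sets:
  FOLLOW(C') = { $, ')' }

For C':
  PREDICT(C' → :: Y C') = { '::' }
  PREDICT(C' → ε) = { $, ')' }
For Y:
  PREDICT(Y → a) = { 'a' }
  PREDICT(Y → num) = { 'num' }
  PREDICT(Y → c) = { 'c' }
  PREDICT(Y → '(' C ')') = { '(' }
C has a single production, so nothing to check there.

All predict sets are disjoint. The grammar IS LL(1).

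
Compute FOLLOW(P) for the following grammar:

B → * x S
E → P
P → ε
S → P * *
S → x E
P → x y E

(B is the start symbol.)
{ $, '*' }

In E → P: P is at the end, add FOLLOW(E)
In S → P * *: P is followed by '*' '*', add FIRST('*' '*') \ {ε} = { '*' }

The FOLLOW sets referred to above (computed the same way, to a fixed point):
  FOLLOW(E) = { $, '*' }

Taking the union: FOLLOW(P) = { $, '*' }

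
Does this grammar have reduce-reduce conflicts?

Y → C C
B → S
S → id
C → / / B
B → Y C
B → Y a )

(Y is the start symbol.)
A reduce-reduce conflict occurs when an LR(0) state has two complete items [A → α .] and [B → β .] — both call for a reduction, and with no lookahead the parser cannot choose between them.

Augment with Y' → Y and build the canonical LR(0) collection (I0 = CLOSURE({[Y' → . Y]}), then GOTO on every symbol after a dot until no new states appear). It has 13 states:
  I0: { [C → . / / B], [Y → . C C], [Y' → . Y] }  — shift
  I1: { [C → / . / B] }  — shift
  I2: { [C → . / / B], [Y → C . C] }  — shift
  I3: { [Y' → Y .] }  — accept
  I4: { [Y → C C .] }  — reduce
  I5: { [B → . S], [B → . Y C], [B → . Y a )], [C → . / / B], [C → / / . B], [S → . id], [Y → . C C] }  — shift
  I6: { [C → / / B .] }  — reduce
  I7: { [B → S .] }  — reduce
  I8: { [B → Y . C], [B → Y . a )], [C → . / / B] }  — shift
  I9: { [S → id .] }  — reduce
  I10: { [B → Y C .] }  — reduce
  I11: { [B → Y a . )] }  — shift
  I12: { [B → Y a ) .] }  — reduce

No state contains more than one complete item.

Answer: No reduce-reduce conflicts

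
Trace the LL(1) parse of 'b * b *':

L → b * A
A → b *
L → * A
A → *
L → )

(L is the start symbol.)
LL(1) parsing maintains a stack (initially the start symbol over $) and the input. At each step: if the stack top is a terminal, match it against the current input token; if it is a non-terminal N, replace it with the RHS of M[N, lookahead] (the unique production whose predict set contains the lookahead).

Stack is shown with the top on the left.

Stack    Input      Action
--------------------------
L $      b * b * $  output L → b * A
b * A $  b * b * $  match 'b'
* A $    * b * $    match '*'
A $      b * $      output A → b *
b * $    b * $      match 'b'
* $      * $        match '*'
$        $          accept

The string is accepted.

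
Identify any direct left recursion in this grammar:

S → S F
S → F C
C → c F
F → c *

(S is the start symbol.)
Yes, S is left-recursive

S → S F: LEFT RECURSIVE (starts with S)
S → F C: starts with F
C → c F: starts with c
F → c *: starts with c

The grammar has direct left recursion on: S.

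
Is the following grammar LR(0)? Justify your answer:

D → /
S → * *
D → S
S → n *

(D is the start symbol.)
A grammar is LR(0) if no state in the canonical LR(0) collection has:
  - both a shift item (dot before a terminal) and a complete item (shift-reduce conflict), or
  - two or more complete items (reduce-reduce conflict; the accept item [D' → D .] counts as a complete item here).

Augment with D' → D and build the canonical LR(0) collection (I0 = CLOSURE({[D' → . D]}), then GOTO on every symbol after a dot until no new states appear). It has 8 states:
  I0: { [D → . /], [D → . S], [D' → . D], [S → . * *], [S → . n *] }  — shift
  I1: { [S → * . *] }  — shift
  I2: { [D → / .] }  — reduce
  I3: { [D' → D .] }  — accept
  I4: { [D → S .] }  — reduce
  I5: { [S → n . *] }  — shift
  I6: { [S → n * .] }  — reduce
  I7: { [S → * * .] }  — reduce

Every state is either a pure shift/goto state or contains exactly one complete item and nothing to shift — no conflicts. The grammar is LR(0).

Answer: Yes, the grammar is LR(0)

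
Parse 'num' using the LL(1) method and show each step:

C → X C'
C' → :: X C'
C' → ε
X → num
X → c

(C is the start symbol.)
LL(1) parsing maintains a stack (initially the start symbol over $) and the input. At each step: if the stack top is a terminal, match it against the current input token; if it is a non-terminal N, replace it with the RHS of M[N, lookahead] (the unique production whose predict set contains the lookahead).

Stack is shown with the top on the left.

Stack     Input  Action
-----------------------
C $       num $  output C → X C'
X C' $    num $  output X → num
num C' $  num $  match 'num'
C' $      $      output C' → ε
$         $      accept

The string is accepted.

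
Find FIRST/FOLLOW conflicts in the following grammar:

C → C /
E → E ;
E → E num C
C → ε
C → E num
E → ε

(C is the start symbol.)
A FIRST/FOLLOW conflict occurs when a non-terminal N has a nullable alternative N → β (β ⇒* ε) and another alternative N → α with FIRST(α) ∩ FOLLOW(N) ≠ ∅: on such a lookahead the parser cannot decide between expanding α and letting N vanish via β.

Nullable non-terminals: C, E.
FIRST sets used below: FIRST(C) = { '/', ';', 'num', ε }, FIRST(E) = { ';', 'num', ε }

C: nullable alternative(s) C → ε; FOLLOW(C) = { $, '/', ';', 'num' }
  C → C /: FIRST \ {ε} = { '/', ';', 'num' } — overlaps FOLLOW(C) on { '/', ';', 'num' }: CONFLICT
  C → ε: FIRST \ {ε} = { } — this is the only nullable alternative, skip
  C → E num: FIRST \ {ε} = { ';', 'num' } — overlaps FOLLOW(C) on { ';', 'num' }: CONFLICT

E: nullable alternative(s) E → ε; FOLLOW(E) = { ';', 'num' }
  E → E ;: FIRST \ {ε} = { ';', 'num' } — overlaps FOLLOW(E) on { ';', 'num' }: CONFLICT
  E → E num C: FIRST \ {ε} = { ';', 'num' } — overlaps FOLLOW(E) on { ';', 'num' }: CONFLICT
  E → ε: FIRST \ {ε} = { } — this is the only nullable alternative, skip

So the grammar has 4 FIRST/FOLLOW conflicts (marked CONFLICT above).

Answer: Yes. C → C '/' with FOLLOW(C) on { '/', ';', 'num' }; C → E num with FOLLOW(C) on { ';', 'num' }; E → E ';' with FOLLOW(E) on { ';', 'num' }; E → E num C with FOLLOW(E) on { ';', 'num' }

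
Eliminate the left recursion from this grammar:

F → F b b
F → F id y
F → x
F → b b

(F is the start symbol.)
F is directly left-recursive. The standard transformation for
  A → A α₁ | ... | A α_m | β₁ | ... | β_n
is
  A  → β₁ A' | ... | β_n A'
  A' → α₁ A' | ... | α_m A' | ε

F → x becomes F → x F'
F → b b becomes F → b b F'
F → F b b becomes F' → b b F'
F → F id y becomes F' → id y F'
Add F' → ε

Resulting grammar:
F → x F'
F → b b F'
F' → b b F'
F' → id y F'
F' → ε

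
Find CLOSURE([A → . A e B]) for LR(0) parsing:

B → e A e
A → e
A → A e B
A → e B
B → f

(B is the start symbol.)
{ [A → . A e B], [A → . e B], [A → . e] }

To compute CLOSURE, for each item [A → α.Bβ] where B is a non-terminal, add [B → .γ] for all productions B → γ; repeat for the newly added items until nothing changes.

Start with: [A → . A e B]
  [A → . A e B] has the dot before A: add [A → . e], [A → . e B]
No further items can be added.

CLOSURE = { [A → . A e B], [A → . e B], [A → . e] }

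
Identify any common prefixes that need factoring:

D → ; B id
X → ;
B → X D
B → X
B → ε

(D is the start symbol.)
Yes, B has productions with common prefix 'X'

Left-factoring is needed when two productions for the same non-terminal
share a common prefix on the right-hand side.

Productions for B:
  B → X D
  B → X
  B → ε

Found common prefix 'X' in productions for B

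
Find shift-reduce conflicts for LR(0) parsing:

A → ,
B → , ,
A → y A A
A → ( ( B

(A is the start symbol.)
No shift-reduce conflicts

A shift-reduce conflict occurs when an LR(0) state has both:
  - a complete (reduce) item [A → α .] (dot at the end), and
  - a shift item [B → β . c γ] (dot before a terminal).

Augment with A' → A and build the canonical LR(0) collection (I0 = CLOSURE({[A' → . A]}), then GOTO on every symbol after a dot until no new states appear). It has 11 states:
  I0: { [A → . ( ( B], [A → . ,], [A → . y A A], [A' → . A] }  — shift
  I1: { [A → ( . ( B] }  — shift
  I2: { [A → , .] }  — reduce
  I3: { [A' → A .] }  — accept
  I4: { [A → . ( ( B], [A → . ,], [A → . y A A], [A → y . A A] }  — shift
  I5: { [A → . ( ( B], [A → . ,], [A → . y A A], [A → y A . A] }  — shift
  I6: { [A → y A A .] }  — reduce
  I7: { [A → ( ( . B], [B → . , ,] }  — shift
  I8: { [B → , . ,] }  — shift
  I9: { [A → ( ( B .] }  — reduce
  I10: { [B → , , .] }  — reduce

No state contains both a complete item and a shift item.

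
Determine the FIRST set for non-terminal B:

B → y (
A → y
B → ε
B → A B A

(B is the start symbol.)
{ 'y', ε }

To compute FIRST(B), examine every production with B on the left-hand side, reading each right-hand side left to right until a non-nullable symbol is reached.

FIRST sets of the other non-terminals involved (by the same procedure, iterated to a fixed point):
  FIRST(A) = { 'y' }

From B → y (:
  - y is a terminal: add 'y' and stop
From B → ε:
  - ε-production, so ε ∈ FIRST(B)
From B → A B A:
  - A is a non-terminal: add FIRST(A) \ {ε} = { 'y' }
    A is not nullable, so stop

Collecting: FIRST(B) = { 'y', ε }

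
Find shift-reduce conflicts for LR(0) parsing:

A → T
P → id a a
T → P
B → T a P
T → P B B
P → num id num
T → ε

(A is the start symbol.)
Yes — I0: [T → .] vs [P → . id a a]; I2: [T → .] vs [P → . id a a]; I10: [T → .] vs [P → . id a a]

A shift-reduce conflict occurs when an LR(0) state has both:
  - a complete (reduce) item [A → α .] (dot at the end), and
  - a shift item [B → β . c γ] (dot before a terminal).

Augment with A' → A and build the canonical LR(0) collection (I0 = CLOSURE({[A' → . A]}), then GOTO on every symbol after a dot until no new states appear). It has 15 states:
  I0: { [A → . T], [A' → . A], [P → . id a a], [P → . num id num], [T → . P B B], [T → . P], [T → .] }  — shift, reduce
  I1: { [A' → A .] }  — accept
  I2: { [B → . T a P], [P → . id a a], [P → . num id num], [T → . P B B], [T → . P], [T → .], [T → P . B B], [T → P .] }  — shift, 2 reduces
  I3: { [A → T .] }  — reduce
  I4: { [P → id . a a] }  — shift
  I5: { [P → num . id num] }  — shift
  I6: { [P → num id . num] }  — shift
  I7: { [P → num id num .] }  — reduce
  I8: { [P → id a . a] }  — shift
  I9: { [P → id a a .] }  — reduce
  I10: { [B → . T a P], [P → . id a a], [P → . num id num], [T → . P B B], [T → . P], [T → .], [T → P B . B] }  — shift, reduce
  I11: { [B → T . a P] }  — shift
  I12: { [B → T a . P], [P → . id a a], [P → . num id num] }  — shift
  I13: { [B → T a P .] }  — reduce
  I14: { [T → P B B .] }  — reduce

I0 contains reduce item [T → .] and shift items [P → . id a a], [P → . num id num] — shift-reduce conflict.
I2 contains reduce items [T → .], [T → P .] and shift items [P → . id a a], [P → . num id num] — shift-reduce conflict.
I10 contains reduce item [T → .] and shift items [P → . id a a], [P → . num id num] — shift-reduce conflict.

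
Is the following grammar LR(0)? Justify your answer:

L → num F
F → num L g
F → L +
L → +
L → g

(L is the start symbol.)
A grammar is LR(0) if no state in the canonical LR(0) collection has:
  - both a shift item (dot before a terminal) and a complete item (shift-reduce conflict), or
  - two or more complete items (reduce-reduce conflict; the accept item [L' → L .] counts as a complete item here).

Augment with L' → L and build the canonical LR(0) collection (I0 = CLOSURE({[L' → . L]}), then GOTO on every symbol after a dot until no new states appear). It has 11 states:
  I0: { [L → . +], [L → . g], [L → . num F], [L' → . L] }  — shift
  I1: { [L → + .] }  — reduce
  I2: { [L' → L .] }  — accept
  I3: { [L → g .] }  — reduce
  I4: { [F → . L +], [F → . num L g], [L → . +], [L → . g], [L → . num F], [L → num . F] }  — shift
  I5: { [L → num F .] }  — reduce
  I6: { [F → L . +] }  — shift
  I7: { [F → . L +], [F → . num L g], [F → num . L g], [L → . +], [L → . g], [L → . num F], [L → num . F] }  — shift
  I8: { [F → L . +], [F → num L . g] }  — shift
  I9: { [F → L + .] }  — reduce
  I10: { [F → num L g .] }  — reduce

Every state is either a pure shift/goto state or contains exactly one complete item and nothing to shift — no conflicts. The grammar is LR(0).

Answer: Yes, the grammar is LR(0)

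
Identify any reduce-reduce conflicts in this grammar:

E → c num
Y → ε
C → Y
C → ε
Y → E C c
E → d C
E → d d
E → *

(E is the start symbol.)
Yes — I4: [C → .] vs [Y → .]; I6: [C → .] vs [Y → .]; I8: [C → .] vs [E → d d .]

A reduce-reduce conflict occurs when an LR(0) state has two complete items [A → α .] and [B → β .] — both call for a reduction, and with no lookahead the parser cannot choose between them.

Augment with E' → E and build the canonical LR(0) collection (I0 = CLOSURE({[E' → . E]}), then GOTO on every symbol after a dot until no new states appear). It has 12 states:
  I0: { [E → . *], [E → . c num], [E → . d C], [E → . d d], [E' → . E] }  — shift
  I1: { [E → * .] }  — reduce
  I2: { [E' → E .] }  — accept
  I3: { [E → c . num] }  — shift
  I4: { [C → . Y], [C → .], [E → . *], [E → . c num], [E → . d C], [E → . d d], [E → d . C], [E → d . d], [Y → . E C c], [Y → .] }  — shift, 2 reduces
  I5: { [E → d C .] }  — reduce
  I6: { [C → . Y], [C → .], [E → . *], [E → . c num], [E → . d C], [E → . d d], [Y → . E C c], [Y → .], [Y → E . C c] }  — shift, 2 reduces
  I7: { [C → Y .] }  — reduce
  I8: { [C → . Y], [C → .], [E → . *], [E → . c num], [E → . d C], [E → . d d], [E → d . C], [E → d . d], [E → d d .], [Y → . E C c], [Y → .] }  — shift, 3 reduces
  I9: { [Y → E C . c] }  — shift
  I10: { [Y → E C c .] }  — reduce
  I11: { [E → c num .] }  — reduce

I4 contains complete items [C → .], [Y → .] — reduce-reduce conflict.
I6 contains complete items [C → .], [Y → .] — reduce-reduce conflict.
I8 contains complete items [C → .], [E → d d .], [Y → .] — reduce-reduce conflict.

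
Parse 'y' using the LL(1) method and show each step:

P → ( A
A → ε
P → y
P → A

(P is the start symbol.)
Stack is shown with the top on the left.

Stack  Input  Action
--------------------
P $    y $    output P → y
y $    y $    match 'y'
$      $      accept

The string is accepted.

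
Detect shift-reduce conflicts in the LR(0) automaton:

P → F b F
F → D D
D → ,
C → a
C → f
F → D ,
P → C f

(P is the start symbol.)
A shift-reduce conflict occurs when an LR(0) state has both:
  - a complete (reduce) item [A → α .] (dot at the end), and
  - a shift item [B → β . c γ] (dot before a terminal).

Augment with P' → P and build the canonical LR(0) collection (I0 = CLOSURE({[P' → . P]}), then GOTO on every symbol after a dot until no new states appear). It has 13 states:
  I0: { [C → . a], [C → . f], [D → . ,], [F → . D ,], [F → . D D], [P → . C f], [P → . F b F], [P' → . P] }  — shift
  I1: { [D → , .] }  — reduce
  I2: { [P → C . f] }  — shift
  I3: { [D → . ,], [F → D . ,], [F → D . D] }  — shift
  I4: { [P → F . b F] }  — shift
  I5: { [P' → P .] }  — accept
  I6: { [C → a .] }  — reduce
  I7: { [C → f .] }  — reduce
  I8: { [D → . ,], [F → . D ,], [F → . D D], [P → F b . F] }  — shift
  I9: { [P → F b F .] }  — reduce
  I10: { [D → , .], [F → D , .] }  — 2 reduces
  I11: { [F → D D .] }  — reduce
  I12: { [P → C f .] }  — reduce

No state contains both a complete item and a shift item.

Answer: No shift-reduce conflicts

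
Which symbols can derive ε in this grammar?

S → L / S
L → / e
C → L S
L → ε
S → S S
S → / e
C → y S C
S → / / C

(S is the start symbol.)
ε-productions: L → ε
So L is immediately nullable.
No further non-terminal can be added: every production for the remaining non-terminals contains a terminal or a non-nullable non-terminal.
Nullable = { 'L' }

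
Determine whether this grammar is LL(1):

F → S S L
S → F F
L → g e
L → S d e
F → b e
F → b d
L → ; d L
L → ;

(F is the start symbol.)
A grammar is LL(1) if for each non-terminal N with multiple productions, the predict sets of those productions are pairwise disjoint, where PREDICT(N → α) = (FIRST(α) \ {ε}) ∪ (FOLLOW(N) if α ⇒* ε).

Relevant sets:
  FIRST(S) = { 'b' }

For F:
  PREDICT(F → S S L) = { 'b' }
  PREDICT(F → b e) = { 'b' }
  PREDICT(F → b d) = { 'b' }
For L:
  PREDICT(L → g e) = { 'g' }
  PREDICT(L → S d e) = { 'b' }
  PREDICT(L → ';' d L) = { ';' }
  PREDICT(L → ';') = { ';' }
S has a single production, so nothing to check there.

Conflict found: Predict set conflict for F: { 'b' }
The grammar is NOT LL(1).

Answer: No. Predict set conflict for F: { 'b' }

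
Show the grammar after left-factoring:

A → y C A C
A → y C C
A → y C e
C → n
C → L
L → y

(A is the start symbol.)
Left-factoring transforms A → αβ₁ | αβ₂ into A → αA' and A' → β₁ | β₂
(α is the longest common prefix among the alternatives). Repeat until
no nonterminal has two alternatives with a common prefix.

Round 1: A has alternatives sharing prefix 'y C'. Introduce A': A → y C A'
  Add: A' → A C
  Add: A' → C
  Add: A' → e

No remaining common prefixes — done.

Resulting grammar:
A → y C A'
A' → A C
A' → C
A' → e
C → n
C → L
L → y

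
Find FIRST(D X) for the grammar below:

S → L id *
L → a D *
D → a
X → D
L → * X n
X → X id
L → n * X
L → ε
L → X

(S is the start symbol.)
FIRST sets of the non-terminals involved (from the grammar, by fixed-point iteration):
  FIRST(D) = { 'a' }

To compute FIRST(D X), process the symbols left to right:
Symbol D is a non-terminal. Add FIRST(D) \ {ε} = { 'a' }
D is not nullable (ε ∉ FIRST(D)), so stop here.
FIRST(D X) = { 'a' }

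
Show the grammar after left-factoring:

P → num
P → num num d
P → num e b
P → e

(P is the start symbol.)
Left-factoring transforms A → αβ₁ | αβ₂ into A → αA' and A' → β₁ | β₂
(α is the longest common prefix among the alternatives). Repeat until
no nonterminal has two alternatives with a common prefix.

Round 1: P has alternatives sharing prefix 'num'. Introduce P': P → num P'
  Add: P' → ε
  Add: P' → num d
  Add: P' → e b

No remaining common prefixes — done.

Resulting grammar:
P → num P'
P' → ε
P' → num d
P' → e b
P → e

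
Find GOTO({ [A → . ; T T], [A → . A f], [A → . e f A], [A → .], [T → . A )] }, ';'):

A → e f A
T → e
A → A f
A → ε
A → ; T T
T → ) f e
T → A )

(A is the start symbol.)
{ [A → . ; T T], [A → . A f], [A → . e f A], [A → .], [A → ; . T T], [T → . ) f e], [T → . A )], [T → . e] }

GOTO(I, ';') = CLOSURE({ [A → αX.β] : [A → α.Xβ] ∈ I, X = ';' })

Items with dot before ';', with the dot advanced:
  [A → . ; T T] → [A → ; . T T]
Closure of the advanced items:
  [A → ; . T T] has the dot before T: add [T → . e], [T → . ) f e], [T → . A )]
  [T → . A )] has the dot before A: add [A → . e f A], [A → . A f], [A → .], [A → . ; T T]

GOTO = { [A → . ; T T], [A → . A f], [A → . e f A], [A → .], [A → ; . T T], [T → . ) f e], [T → . A )], [T → . e] }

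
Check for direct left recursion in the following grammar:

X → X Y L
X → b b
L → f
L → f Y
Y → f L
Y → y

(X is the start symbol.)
Yes, X is left-recursive

X → X Y L: LEFT RECURSIVE (starts with X)
X → b b: starts with b
L → f: starts with f
L → f Y: starts with f
Y → f L: starts with f
Y → y: starts with y

The grammar has direct left recursion on: X.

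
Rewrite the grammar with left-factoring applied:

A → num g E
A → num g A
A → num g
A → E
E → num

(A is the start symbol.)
A → num g A'
A' → E
A' → A
A' → ε
A → E
E → num

Left-factoring transforms A → αβ₁ | αβ₂ into A → αA' and A' → β₁ | β₂
(α is the longest common prefix among the alternatives). Repeat until
no nonterminal has two alternatives with a common prefix.

Round 1: A has alternatives sharing prefix 'num g'. Introduce A': A → num g A'
  Add: A' → E
  Add: A' → A
  Add: A' → ε

No remaining common prefixes — done.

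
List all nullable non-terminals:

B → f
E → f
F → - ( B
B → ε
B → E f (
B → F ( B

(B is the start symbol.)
A non-terminal is nullable if it can derive ε (the empty string): either it has an ε-production, or it has a production whose right-hand side consists entirely of nullable non-terminals.

ε-productions: B → ε
So B is immediately nullable.
No further non-terminal can be added: every production for the remaining non-terminals contains a terminal or a non-nullable non-terminal.
Nullable = { 'B' }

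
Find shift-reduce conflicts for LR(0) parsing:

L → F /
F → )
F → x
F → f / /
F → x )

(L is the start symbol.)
A shift-reduce conflict occurs when an LR(0) state has both:
  - a complete (reduce) item [A → α .] (dot at the end), and
  - a shift item [B → β . c γ] (dot before a terminal).

Augment with L' → L and build the canonical LR(0) collection (I0 = CLOSURE({[L' → . L]}), then GOTO on every symbol after a dot until no new states appear). It has 10 states:
  I0: { [F → . )], [F → . f / /], [F → . x )], [F → . x], [L → . F /], [L' → . L] }  — shift
  I1: { [F → ) .] }  — reduce
  I2: { [L → F . /] }  — shift
  I3: { [L' → L .] }  — accept
  I4: { [F → f . / /] }  — shift
  I5: { [F → x . )], [F → x .] }  — shift, reduce
  I6: { [F → x ) .] }  — reduce
  I7: { [F → f / . /] }  — shift
  I8: { [F → f / / .] }  — reduce
  I9: { [L → F / .] }  — reduce

I5 contains reduce item [F → x .] and shift item [F → x . )] — shift-reduce conflict.

Answer: Yes — I5: [F → x .] vs [F → x . )]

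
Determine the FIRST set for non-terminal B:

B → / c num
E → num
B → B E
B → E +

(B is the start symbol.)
To compute FIRST(B), examine every production with B on the left-hand side, reading each right-hand side left to right until a non-nullable symbol is reached.

FIRST sets of the other non-terminals involved (by the same procedure, iterated to a fixed point):
  FIRST(E) = { 'num' }

From B → / c num:
  - '/' is a terminal: add '/' and stop
From B → B E:
  - B is the symbol being defined: contributes nothing new
    B is not nullable, so stop
From B → E +:
  - E is a non-terminal: add FIRST(E) \ {ε} = { 'num' }
    E is not nullable, so stop

Collecting: FIRST(B) = { '/', 'num' }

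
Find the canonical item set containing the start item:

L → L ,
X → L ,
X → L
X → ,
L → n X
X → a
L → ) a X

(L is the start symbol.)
{ [L → . ) a X], [L → . L ,], [L → . n X], [L' → . L] }

First, augment the grammar with L' → L
I₀ = CLOSURE({ [L' → . L] }):
  [L' → . L] has the dot before L: add [L → . L ,], [L → . n X], [L → . ) a X]
No further items can be added.

I₀ = { [L → . ) a X], [L → . L ,], [L → . n X], [L' → . L] }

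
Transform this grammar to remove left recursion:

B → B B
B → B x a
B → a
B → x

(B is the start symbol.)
B is directly left-recursive. The standard transformation for
  A → A α₁ | ... | A α_m | β₁ | ... | β_n
is
  A  → β₁ A' | ... | β_n A'
  A' → α₁ A' | ... | α_m A' | ε

B → a becomes B → a B'
B → x becomes B → x B'
B → B B becomes B' → B B'
B → B x a becomes B' → x a B'
Add B' → ε

Resulting grammar:
B → a B'
B → x B'
B' → B B'
B' → x a B'
B' → ε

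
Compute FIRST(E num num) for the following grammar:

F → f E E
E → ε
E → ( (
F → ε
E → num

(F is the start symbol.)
{ '(', 'num' }

FIRST sets of the non-terminals involved (from the grammar, by fixed-point iteration):
  FIRST(E) = { '(', 'num', ε }

To compute FIRST(E num num), process the symbols left to right:
Symbol E is a non-terminal. Add FIRST(E) \ {ε} = { '(', 'num' }
E is nullable (ε ∈ FIRST(E)), continue to the next symbol.
Symbol num is a terminal. Add 'num' and stop.
FIRST(E num num) = { '(', 'num' }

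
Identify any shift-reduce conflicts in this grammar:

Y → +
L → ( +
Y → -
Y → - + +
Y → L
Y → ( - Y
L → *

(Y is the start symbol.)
Yes — I4: [Y → - .] vs [Y → - . + +]

A shift-reduce conflict occurs when an LR(0) state has both:
  - a complete (reduce) item [A → α .] (dot at the end), and
  - a shift item [B → β . c γ] (dot before a terminal).

Augment with Y' → Y and build the canonical LR(0) collection (I0 = CLOSURE({[Y' → . Y]}), then GOTO on every symbol after a dot until no new states appear). It has 12 states:
  I0: { [L → . ( +], [L → . *], [Y → . ( - Y], [Y → . +], [Y → . - + +], [Y → . -], [Y → . L], [Y' → . Y] }  — shift
  I1: { [L → ( . +], [Y → ( . - Y] }  — shift
  I2: { [L → * .] }  — reduce
  I3: { [Y → + .] }  — reduce
  I4: { [Y → - . + +], [Y → - .] }  — shift, reduce
  I5: { [Y → L .] }  — reduce
  I6: { [Y' → Y .] }  — accept
  I7: { [Y → - + . +] }  — shift
  I8: { [Y → - + + .] }  — reduce
  I9: { [L → ( + .] }  — reduce
  I10: { [L → . ( +], [L → . *], [Y → ( - . Y], [Y → . ( - Y], [Y → . +], [Y → . - + +], [Y → . -], [Y → . L] }  — shift
  I11: { [Y → ( - Y .] }  — reduce

I4 contains reduce item [Y → - .] and shift item [Y → - . + +] — shift-reduce conflict.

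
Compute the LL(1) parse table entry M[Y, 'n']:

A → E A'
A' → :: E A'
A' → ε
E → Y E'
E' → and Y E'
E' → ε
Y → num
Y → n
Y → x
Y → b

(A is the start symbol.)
To find M[Y, 'n'], we find productions for Y where 'n' is in the predict set (PREDICT(N → α) = (FIRST(α) \ {ε}) ∪ (FOLLOW(N) if α ⇒* ε)).

Y → num: PREDICT = { 'num' }
Y → n: PREDICT = { 'n' }
  'n' is in predict set, so this production goes in M[Y, 'n']
Y → x: PREDICT = { 'x' }
Y → b: PREDICT = { 'b' }

M[Y, 'n'] = Y → n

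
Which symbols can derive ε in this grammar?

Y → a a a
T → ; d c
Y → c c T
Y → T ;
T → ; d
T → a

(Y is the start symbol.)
None

A non-terminal is nullable if it can derive ε (the empty string): either it has an ε-production, or it has a production whose right-hand side consists entirely of nullable non-terminals.

There are no ε-productions, so no non-terminal can derive ε.
No non-terminals are nullable.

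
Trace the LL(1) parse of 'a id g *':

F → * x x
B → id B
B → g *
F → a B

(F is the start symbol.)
Stack is shown with the top on the left.

Stack   Input       Action
--------------------------
F $     a id g * $  output F → a B
a B $   a id g * $  match 'a'
B $     id g * $    output B → id B
id B $  id g * $    match 'id'
B $     g * $       output B → g *
g * $   g * $       match 'g'
* $     * $         match '*'
$       $           accept

The string is accepted.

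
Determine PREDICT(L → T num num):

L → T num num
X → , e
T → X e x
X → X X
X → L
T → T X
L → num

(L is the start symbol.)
{ ',', 'num' }

PREDICT(L → T num num) = (FIRST(RHS) \ {ε}) ∪ (FOLLOW(L) if ε ∈ FIRST(RHS), i.e. RHS ⇒* ε)
FIRST(T) = { ',', 'num' }
FIRST(T num num) = { ',', 'num' }
ε ∉ FIRST(T num num), so FOLLOW(L) is not added.
PREDICT(L → T num num) = { ',', 'num' }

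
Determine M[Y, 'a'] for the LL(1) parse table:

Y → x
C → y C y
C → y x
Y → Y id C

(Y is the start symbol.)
Empty (error entry)

To find M[Y, 'a'], we find productions for Y where 'a' is in the predict set (PREDICT(N → α) = (FIRST(α) \ {ε}) ∪ (FOLLOW(N) if α ⇒* ε)).

Relevant sets:
  FIRST(Y) = { 'x' }

Y → x: PREDICT = { 'x' }
Y → Y id C: PREDICT = { 'x' }

M[Y, 'a'] is empty (no production applies)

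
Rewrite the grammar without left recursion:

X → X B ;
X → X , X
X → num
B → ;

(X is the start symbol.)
X → num X'
X' → B ; X'
X' → , X X'
X' → ε
B → ;

X is directly left-recursive. The standard transformation for
  A → A α₁ | ... | A α_m | β₁ | ... | β_n
is
  A  → β₁ A' | ... | β_n A'
  A' → α₁ A' | ... | α_m A' | ε

X → num becomes X → num X'
X → X B ; becomes X' → B ; X'
X → X , X becomes X' → , X X'
Add X' → ε

Productions for other non-terminals are unchanged:
  B → ;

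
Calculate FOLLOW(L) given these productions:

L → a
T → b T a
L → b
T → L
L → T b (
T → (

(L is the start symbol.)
To compute FOLLOW(L), find every occurrence of L on a right-hand side N → α L β: add FIRST(β) \ {ε}, and if β is empty or nullable also add FOLLOW(N). Iterate to a fixed point.

L is the start symbol, so $ ∈ FOLLOW(L).
In T → L: L is at the end, add FOLLOW(T)

The FOLLOW sets referred to above (computed the same way, to a fixed point):
  FOLLOW(T) = { 'a', 'b' }

Taking the union: FOLLOW(L) = { $, 'a', 'b' }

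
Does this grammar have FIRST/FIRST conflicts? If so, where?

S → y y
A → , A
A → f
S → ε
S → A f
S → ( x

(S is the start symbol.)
A FIRST/FIRST conflict occurs when two productions N → α and N → β for the same non-terminal have FIRST(α) ∩ FIRST(β) ≠ ∅ (with ε ∈ FIRST of a nullable right-hand side, so two nullable alternatives also conflict).

FIRST sets of the non-terminals at (or reachable through a nullable prefix from) the front of some alternative:
  FIRST(A) = { ',', 'f' }

Productions for S:
  S → y y: FIRST = { 'y' }
  S → ε: FIRST = { ε }
  S → A f: FIRST = { ',', 'f' }
  S → ( x: FIRST = { '(' }
Productions for A:
  A → , A: FIRST = { ',' }
  A → f: FIRST = { 'f' }

All alternatives of each non-terminal have pairwise disjoint FIRST sets.

Answer: No FIRST/FIRST conflicts.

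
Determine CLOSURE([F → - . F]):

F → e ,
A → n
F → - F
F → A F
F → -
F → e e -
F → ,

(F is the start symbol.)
{ [A → . n], [F → - . F], [F → . ,], [F → . - F], [F → . -], [F → . A F], [F → . e ,], [F → . e e -] }

Start with: [F → - . F]
  [F → - . F] has the dot before F: add [F → . e ,], [F → . - F], [F → . A F], [F → . -], [F → . e e -], [F → . ,]
  [F → . A F] has the dot before A: add [A → . n]
No further items can be added.

CLOSURE = { [A → . n], [F → - . F], [F → . ,], [F → . - F], [F → . -], [F → . A F], [F → . e ,], [F → . e e -] }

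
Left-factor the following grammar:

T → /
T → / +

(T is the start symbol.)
T → / T'
T' → ε
T' → +

Left-factoring transforms A → αβ₁ | αβ₂ into A → αA' and A' → β₁ | β₂
(α is the longest common prefix among the alternatives). Repeat until
no nonterminal has two alternatives with a common prefix.

Round 1: T has alternatives sharing prefix '/'. Introduce T': T → / T'
  Add: T' → ε
  Add: T' → +

No remaining common prefixes — done.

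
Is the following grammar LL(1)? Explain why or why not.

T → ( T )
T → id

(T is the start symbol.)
A grammar is LL(1) if for each non-terminal N with multiple productions, the predict sets of those productions are pairwise disjoint, where PREDICT(N → α) = (FIRST(α) \ {ε}) ∪ (FOLLOW(N) if α ⇒* ε).

For T:
  PREDICT(T → '(' T ')') = { '(' }
  PREDICT(T → id) = { 'id' }

All predict sets are disjoint. The grammar IS LL(1).

Answer: Yes, the grammar is LL(1).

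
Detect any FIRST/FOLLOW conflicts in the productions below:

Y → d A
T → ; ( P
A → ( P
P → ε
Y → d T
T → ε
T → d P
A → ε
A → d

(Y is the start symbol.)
No FIRST/FOLLOW conflicts.

Nullable non-terminals: A, P, T.

A: nullable alternative(s) A → ε; FOLLOW(A) = { $ }
  A → ( P: FIRST \ {ε} = { '(' } — disjoint from FOLLOW(A)
  A → ε: FIRST \ {ε} = { } — this is the only nullable alternative, skip
  A → d: FIRST \ {ε} = { 'd' } — disjoint from FOLLOW(A)
P has a nullable alternative but only one production, so nothing to check.

T: nullable alternative(s) T → ε; FOLLOW(T) = { $ }
  T → ; ( P: FIRST \ {ε} = { ';' } — disjoint from FOLLOW(T)
  T → ε: FIRST \ {ε} = { } — this is the only nullable alternative, skip
  T → d P: FIRST \ {ε} = { 'd' } — disjoint from FOLLOW(T)

Y has no nullable alternative, so no FIRST/FOLLOW check is needed there.

No FIRST/FOLLOW conflicts found.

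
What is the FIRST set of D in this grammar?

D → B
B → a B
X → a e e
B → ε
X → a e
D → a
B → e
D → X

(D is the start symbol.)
{ 'a', 'e', ε }

To compute FIRST(D), examine every production with D on the left-hand side, reading each right-hand side left to right until a non-nullable symbol is reached.

FIRST sets of the other non-terminals involved (by the same procedure, iterated to a fixed point):
  FIRST(B) = { 'a', 'e', ε }
  FIRST(X) = { 'a' }

From D → B:
  - B is a non-terminal: add FIRST(B) \ {ε} = { 'a', 'e' }
    B is nullable and nothing follows, so the whole right-hand side can vanish: ε ∈ FIRST(D)
From D → a:
  - a is a terminal: add 'a' and stop
From D → X:
  - X is a non-terminal: add FIRST(X) \ {ε} = { 'a' }
    X is not nullable, so stop

Collecting: FIRST(D) = { 'a', 'e', ε }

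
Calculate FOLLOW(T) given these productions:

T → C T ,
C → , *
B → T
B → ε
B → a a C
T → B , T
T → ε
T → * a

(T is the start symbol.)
To compute FOLLOW(T), find every occurrence of T on a right-hand side N → α T β: add FIRST(β) \ {ε}, and if β is empty or nullable also add FOLLOW(N). Iterate to a fixed point.

T is the start symbol, so $ ∈ FOLLOW(T).
In T → C T ,: T is followed by ',', add FIRST(',') \ {ε} = { ',' }
In B → T: T is at the end, add FOLLOW(B)
In T → B , T: T is at the end; this adds FOLLOW(T) to itself — nothing new

The FOLLOW sets referred to above (computed the same way, to a fixed point):
  FOLLOW(B) = { ',' }

Taking the union: FOLLOW(T) = { $, ',' }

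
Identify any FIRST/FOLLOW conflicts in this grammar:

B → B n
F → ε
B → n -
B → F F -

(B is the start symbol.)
A FIRST/FOLLOW conflict occurs when a non-terminal N has a nullable alternative N → β (β ⇒* ε) and another alternative N → α with FIRST(α) ∩ FOLLOW(N) ≠ ∅: on such a lookahead the parser cannot decide between expanding α and letting N vanish via β.

Nullable non-terminals: F.
F has a nullable alternative but only one production, so nothing to check.

B has no nullable alternative, so no FIRST/FOLLOW check is needed there.

No FIRST/FOLLOW conflicts found.

Answer: No FIRST/FOLLOW conflicts.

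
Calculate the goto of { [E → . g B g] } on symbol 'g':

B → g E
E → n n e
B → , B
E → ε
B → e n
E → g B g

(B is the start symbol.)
{ [B → . , B], [B → . e n], [B → . g E], [E → g . B g] }

GOTO(I, 'g') = CLOSURE({ [A → αX.β] : [A → α.Xβ] ∈ I, X = 'g' })

Items with dot before 'g', with the dot advanced:
  [E → . g B g] → [E → g . B g]
Closure of the advanced items:
  [E → g . B g] has the dot before B: add [B → . g E], [B → . , B], [B → . e n]

GOTO = { [B → . , B], [B → . e n], [B → . g E], [E → g . B g] }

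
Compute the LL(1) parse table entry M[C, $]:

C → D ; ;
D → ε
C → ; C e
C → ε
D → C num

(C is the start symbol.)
To find M[C, $], we find productions for C where $ is in the predict set (PREDICT(N → α) = (FIRST(α) \ {ε}) ∪ (FOLLOW(N) if α ⇒* ε)).

Relevant sets:
  FIRST(D) = { ';', 'num', ε }
  FOLLOW(C) = { $, 'e', 'num' }

C → D ; ;: PREDICT = { ';', 'num' }
C → ; C e: PREDICT = { ';' }
C → ε: PREDICT = { $, 'e', 'num' }
  $ is in predict set, so this production goes in M[C, $]

M[C, $] = C → ε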